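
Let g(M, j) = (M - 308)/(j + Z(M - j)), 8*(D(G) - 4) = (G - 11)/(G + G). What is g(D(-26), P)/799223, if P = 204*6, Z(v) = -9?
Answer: -126427/403959273120 ≈ -3.1297e-7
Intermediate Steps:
P = 1224
D(G) = 4 + (-11 + G)/(16*G) (D(G) = 4 + ((G - 11)/(G + G))/8 = 4 + ((-11 + G)/((2*G)))/8 = 4 + ((-11 + G)*(1/(2*G)))/8 = 4 + ((-11 + G)/(2*G))/8 = 4 + (-11 + G)/(16*G))
g(M, j) = (-308 + M)/(-9 + j) (g(M, j) = (M - 308)/(j - 9) = (-308 + M)/(-9 + j))
g(D(-26), P)/799223 = ((-308 + (1/16)*(-11 + 65*(-26))/(-26))/(-9 + 1224))/799223 = ((-308 + (1/16)*(-1/26)*(-11 - 1690))/1215)*(1/799223) = ((-308 + (1/16)*(-1/26)*(-1701))/1215)*(1/799223) = ((-308 + 1701/416)/1215)*(1/799223) = ((1/1215)*(-126427/416))*(1/799223) = -126427/505440*1/799223 = -126427/403959273120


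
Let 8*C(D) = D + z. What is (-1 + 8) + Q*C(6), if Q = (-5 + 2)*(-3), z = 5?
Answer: 155/8 ≈ 19.375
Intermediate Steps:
Q = 9 (Q = -3*(-3) = 9)
C(D) = 5/8 + D/8 (C(D) = (D + 5)/8 = (5 + D)/8 = 5/8 + D/8)
(-1 + 8) + Q*C(6) = (-1 + 8) + 9*(5/8 + (⅛)*6) = 7 + 9*(5/8 + ¾) = 7 + 9*(11/8) = 7 + 99/8 = 155/8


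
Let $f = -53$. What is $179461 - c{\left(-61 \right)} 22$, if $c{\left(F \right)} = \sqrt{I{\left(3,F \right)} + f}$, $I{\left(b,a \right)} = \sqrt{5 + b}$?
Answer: $179461 - 22 \sqrt{-53 + 2 \sqrt{2}} \approx 1.7946 \cdot 10^{5} - 155.83 i$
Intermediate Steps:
$c{\left(F \right)} = \sqrt{-53 + 2 \sqrt{2}}$ ($c{\left(F \right)} = \sqrt{\sqrt{5 + 3} - 53} = \sqrt{\sqrt{8} - 53} = \sqrt{2 \sqrt{2} - 53} = \sqrt{-53 + 2 \sqrt{2}}$)
$179461 - c{\left(-61 \right)} 22 = 179461 - \sqrt{-53 + 2 \sqrt{2}} \cdot 22 = 179461 - 22 \sqrt{-53 + 2 \sqrt{2}}$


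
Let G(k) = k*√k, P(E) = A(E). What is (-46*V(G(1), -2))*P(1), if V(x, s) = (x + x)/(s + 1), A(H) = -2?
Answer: -184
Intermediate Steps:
P(E) = -2
G(k) = k^(3/2)
V(x, s) = 2*x/(1 + s) (V(x, s) = (2*x)/(1 + s) = 2*x/(1 + s))
(-46*V(G(1), -2))*P(1) = -92*1^(3/2)/(1 - 2)*(-2) = -92/(-1)*(-2) = -92*(-1)*(-2) = -46*(-2)*(-2) = 92*(-2) = -184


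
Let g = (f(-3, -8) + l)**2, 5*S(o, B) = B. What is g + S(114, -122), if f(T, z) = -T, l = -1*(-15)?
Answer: 1498/5 ≈ 299.60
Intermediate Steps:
S(o, B) = B/5
l = 15
g = 324 (g = (-1*(-3) + 15)**2 = (3 + 15)**2 = 18**2 = 324)
g + S(114, -122) = 324 + (1/5)*(-122) = 324 - 122/5 = 1498/5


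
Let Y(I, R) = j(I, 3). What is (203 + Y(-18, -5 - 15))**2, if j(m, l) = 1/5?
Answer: 1032256/25 ≈ 41290.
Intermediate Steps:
j(m, l) = 1/5
Y(I, R) = 1/5
(203 + Y(-18, -5 - 15))**2 = (203 + 1/5)**2 = (1016/5)**2 = 1032256/25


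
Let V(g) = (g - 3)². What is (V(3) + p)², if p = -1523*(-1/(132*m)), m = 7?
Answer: 2319529/853776 ≈ 2.7168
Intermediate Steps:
V(g) = (-3 + g)²
p = 1523/924 (p = -1523/((7*(-11))*12) = -1523/((-77*12)) = -1523/(-924) = -1523*(-1/924) = 1523/924 ≈ 1.6483)
(V(3) + p)² = ((-3 + 3)² + 1523/924)² = (0² + 1523/924)² = (0 + 1523/924)² = (1523/924)² = 2319529/853776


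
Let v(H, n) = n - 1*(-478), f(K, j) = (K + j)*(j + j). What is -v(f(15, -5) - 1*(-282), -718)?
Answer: 240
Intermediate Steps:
f(K, j) = 2*j*(K + j) (f(K, j) = (K + j)*(2*j) = 2*j*(K + j))
v(H, n) = 478 + n (v(H, n) = n + 478 = 478 + n)
-v(f(15, -5) - 1*(-282), -718) = -(478 - 718) = -1*(-240) = 240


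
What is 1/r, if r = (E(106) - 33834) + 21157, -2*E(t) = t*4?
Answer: -1/12889 ≈ -7.7586e-5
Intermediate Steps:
E(t) = -2*t (E(t) = -t*4/2 = -2*t)
r = -12889 (r = (-2*106 - 33834) + 21157 = (-212 - 33834) + 21157 = -34046 + 21157 = -12889)
1/r = 1/(-12889) = -1/12889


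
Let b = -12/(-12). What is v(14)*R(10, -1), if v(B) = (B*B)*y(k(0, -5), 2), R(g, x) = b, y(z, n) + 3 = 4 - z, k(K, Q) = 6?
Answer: -980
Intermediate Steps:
y(z, n) = 1 - z (y(z, n) = -3 + (4 - z) = 1 - z)
b = 1 (b = -12*(-1/12) = 1)
R(g, x) = 1
v(B) = -5*B**2 (v(B) = (B*B)*(1 - 1*6) = B**2*(1 - 6) = B**2*(-5) = -5*B**2)
v(14)*R(10, -1) = -5*14**2*1 = -5*196*1 = -980*1 = -980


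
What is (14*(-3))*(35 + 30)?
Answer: -2730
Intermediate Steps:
(14*(-3))*(35 + 30) = -42*65 = -2730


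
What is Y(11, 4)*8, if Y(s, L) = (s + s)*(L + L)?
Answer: 1408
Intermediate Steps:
Y(s, L) = 4*L*s (Y(s, L) = (2*s)*(2*L) = 4*L*s)
Y(11, 4)*8 = (4*4*11)*8 = 176*8 = 1408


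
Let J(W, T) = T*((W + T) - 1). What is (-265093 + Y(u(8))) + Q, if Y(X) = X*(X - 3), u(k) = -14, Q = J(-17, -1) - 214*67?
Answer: -279174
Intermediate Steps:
J(W, T) = T*(-1 + T + W) (J(W, T) = T*((T + W) - 1) = T*(-1 + T + W))
Q = -14319 (Q = -(-1 - 1 - 17) - 214*67 = -1*(-19) - 14338 = 19 - 14338 = -14319)
Y(X) = X*(-3 + X)
(-265093 + Y(u(8))) + Q = (-265093 - 14*(-3 - 14)) - 14319 = (-265093 - 14*(-17)) - 14319 = (-265093 + 238) - 14319 = -264855 - 14319 = -279174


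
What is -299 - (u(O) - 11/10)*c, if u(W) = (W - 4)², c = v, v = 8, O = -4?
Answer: -4011/5 ≈ -802.20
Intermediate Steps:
c = 8
u(W) = (-4 + W)²
-299 - (u(O) - 11/10)*c = -299 - ((-4 - 4)² - 11/10)*8 = -299 - ((-8)² - 11*⅒)*8 = -299 - (64 - 11/10)*8 = -299 - 629*8/10 = -299 - 1*2516/5 = -299 - 2516/5 = -4011/5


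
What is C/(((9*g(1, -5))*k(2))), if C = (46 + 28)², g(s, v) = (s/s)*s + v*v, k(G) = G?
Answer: 1369/117 ≈ 11.701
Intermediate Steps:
g(s, v) = s + v² (g(s, v) = 1*s + v² = s + v²)
C = 5476 (C = 74² = 5476)
C/(((9*g(1, -5))*k(2))) = 5476/(((9*(1 + (-5)²))*2)) = 5476/(((9*(1 + 25))*2)) = 5476/(((9*26)*2)) = 5476/((234*2)) = 5476/468 = 5476*(1/468) = 1369/117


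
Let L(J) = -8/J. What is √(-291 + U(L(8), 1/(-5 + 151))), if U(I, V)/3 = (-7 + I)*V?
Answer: I*√1551615/73 ≈ 17.064*I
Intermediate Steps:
U(I, V) = 3*V*(-7 + I) (U(I, V) = 3*((-7 + I)*V) = 3*(V*(-7 + I)) = 3*V*(-7 + I))
√(-291 + U(L(8), 1/(-5 + 151))) = √(-291 + 3*(-7 - 8/8)/(-5 + 151)) = √(-291 + 3*(-7 - 8*⅛)/146) = √(-291 + 3*(1/146)*(-7 - 1)) = √(-291 + 3*(1/146)*(-8)) = √(-291 - 12/73) = √(-21255/73) = I*√1551615/73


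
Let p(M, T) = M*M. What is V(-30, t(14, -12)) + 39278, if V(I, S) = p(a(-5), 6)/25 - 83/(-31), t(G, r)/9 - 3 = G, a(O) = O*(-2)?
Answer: 1217825/31 ≈ 39285.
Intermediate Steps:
a(O) = -2*O
t(G, r) = 27 + 9*G
p(M, T) = M**2
V(I, S) = 207/31 (V(I, S) = (-2*(-5))**2/25 - 83/(-31) = 10**2*(1/25) - 83*(-1/31) = 100*(1/25) + 83/31 = 4 + 83/31 = 207/31)
V(-30, t(14, -12)) + 39278 = 207/31 + 39278 = 1217825/31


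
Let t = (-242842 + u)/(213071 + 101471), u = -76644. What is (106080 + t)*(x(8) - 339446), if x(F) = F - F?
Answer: -5663027834622902/157271 ≈ -3.6008e+10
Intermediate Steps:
x(F) = 0
t = -159743/157271 (t = (-242842 - 76644)/(213071 + 101471) = -319486/314542 = -319486*1/314542 = -159743/157271 ≈ -1.0157)
(106080 + t)*(x(8) - 339446) = (106080 - 159743/157271)*(0 - 339446) = (16683147937/157271)*(-339446) = -5663027834622902/157271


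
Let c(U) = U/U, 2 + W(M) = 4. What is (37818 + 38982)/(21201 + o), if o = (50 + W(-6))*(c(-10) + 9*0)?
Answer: 76800/21253 ≈ 3.6136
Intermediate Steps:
W(M) = 2 (W(M) = -2 + 4 = 2)
c(U) = 1
o = 52 (o = (50 + 2)*(1 + 9*0) = 52*(1 + 0) = 52*1 = 52)
(37818 + 38982)/(21201 + o) = (37818 + 38982)/(21201 + 52) = 76800/21253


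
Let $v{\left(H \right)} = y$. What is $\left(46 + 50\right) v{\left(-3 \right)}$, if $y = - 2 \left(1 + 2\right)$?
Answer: $-576$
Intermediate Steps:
$y = -6$ ($y = \left(-2\right) 3 = -6$)
$v{\left(H \right)} = -6$
$\left(46 + 50\right) v{\left(-3 \right)} = \left(46 + 50\right) \left(-6\right) = 96 \left(-6\right) = -576$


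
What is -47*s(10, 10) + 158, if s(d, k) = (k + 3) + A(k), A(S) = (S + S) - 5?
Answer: -1158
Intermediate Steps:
A(S) = -5 + 2*S (A(S) = 2*S - 5 = -5 + 2*S)
s(d, k) = -2 + 3*k (s(d, k) = (k + 3) + (-5 + 2*k) = (3 + k) + (-5 + 2*k) = -2 + 3*k)
-47*s(10, 10) + 158 = -47*(-2 + 3*10) + 158 = -47*(-2 + 30) + 158 = -47*28 + 158 = -1316 + 158 = -1158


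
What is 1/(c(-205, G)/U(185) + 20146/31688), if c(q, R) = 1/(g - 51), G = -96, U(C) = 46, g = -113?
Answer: 29881784/18993717 ≈ 1.5732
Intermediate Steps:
c(q, R) = -1/164 (c(q, R) = 1/(-113 - 51) = 1/(-164) = -1/164)
1/(c(-205, G)/U(185) + 20146/31688) = 1/(-1/164/46 + 20146/31688) = 1/(-1/164*1/46 + 20146*(1/31688)) = 1/(-1/7544 + 10073/15844) = 1/(18993717/29881784) = 29881784/18993717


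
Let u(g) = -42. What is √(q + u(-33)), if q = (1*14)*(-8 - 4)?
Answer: I*√210 ≈ 14.491*I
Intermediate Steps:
q = -168 (q = 14*(-12) = -168)
√(q + u(-33)) = √(-168 - 42) = √(-210) = I*√210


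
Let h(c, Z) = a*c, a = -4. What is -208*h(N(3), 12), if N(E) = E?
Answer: 2496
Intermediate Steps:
h(c, Z) = -4*c
-208*h(N(3), 12) = -(-832)*3 = -208*(-12) = 2496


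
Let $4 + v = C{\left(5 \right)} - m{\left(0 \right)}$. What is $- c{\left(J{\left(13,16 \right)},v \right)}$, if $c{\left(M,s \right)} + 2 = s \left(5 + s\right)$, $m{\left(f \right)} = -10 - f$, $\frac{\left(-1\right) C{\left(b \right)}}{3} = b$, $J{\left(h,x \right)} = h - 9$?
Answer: $-34$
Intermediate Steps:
$J{\left(h,x \right)} = -9 + h$
$C{\left(b \right)} = - 3 b$
$v = -9$ ($v = -4 - \left(5 + 0\right) = -4 - 5 = -9$)
$c{\left(M,s \right)} = -2 + s \left(5 + s\right)$
$- c{\left(J{\left(13,16 \right)},v \right)} = - (-2 + \left(-9\right)^{2} + 5 \left(-9\right)) = - (-2 + 81 - 45) = \left(-1\right) 34 = -34$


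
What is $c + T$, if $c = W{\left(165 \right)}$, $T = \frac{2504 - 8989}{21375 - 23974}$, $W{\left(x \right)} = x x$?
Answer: $\frac{70764260}{2599} \approx 27228.0$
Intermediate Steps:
$W{\left(x \right)} = x^{2}$
$T = \frac{6485}{2599}$ ($T = - \frac{6485}{-2599} = \left(-6485\right) \left(- \frac{1}{2599}\right) = \frac{6485}{2599} \approx 2.4952$)
$c = 27225$ ($c = 165^{2} = 27225$)
$c + T = 27225 + \frac{6485}{2599} = \frac{70764260}{2599}$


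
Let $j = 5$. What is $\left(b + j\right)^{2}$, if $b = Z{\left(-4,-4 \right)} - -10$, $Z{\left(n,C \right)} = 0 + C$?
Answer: $121$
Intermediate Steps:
$Z{\left(n,C \right)} = C$
$b = 6$ ($b = -4 - -10 = -4 + 10 = 6$)
$\left(b + j\right)^{2} = \left(6 + 5\right)^{2} = 11^{2} = 121$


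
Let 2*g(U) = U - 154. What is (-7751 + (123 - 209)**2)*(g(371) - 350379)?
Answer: 248692055/2 ≈ 1.2435e+8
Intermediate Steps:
g(U) = -77 + U/2 (g(U) = (U - 154)/2 = (-154 + U)/2 = -77 + U/2)
(-7751 + (123 - 209)**2)*(g(371) - 350379) = (-7751 + (123 - 209)**2)*((-77 + (1/2)*371) - 350379) = (-7751 + (-86)**2)*((-77 + 371/2) - 350379) = (-7751 + 7396)*(217/2 - 350379) = -355*(-700541/2) = 248692055/2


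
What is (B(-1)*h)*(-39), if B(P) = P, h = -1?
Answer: -39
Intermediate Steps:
(B(-1)*h)*(-39) = -1*(-1)*(-39) = 1*(-39) = -39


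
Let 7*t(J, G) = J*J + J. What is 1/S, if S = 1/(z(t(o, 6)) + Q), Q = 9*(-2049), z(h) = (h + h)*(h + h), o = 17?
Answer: -529065/49 ≈ -10797.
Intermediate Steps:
t(J, G) = J/7 + J²/7 (t(J, G) = (J*J + J)/7 = (J² + J)/7 = (J + J²)/7 = J/7 + J²/7)
z(h) = 4*h² (z(h) = (2*h)*(2*h) = 4*h²)
Q = -18441
S = -49/529065 (S = 1/(4*((⅐)*17*(1 + 17))² - 18441) = 1/(4*((⅐)*17*18)² - 18441) = 1/(4*(306/7)² - 18441) = 1/(4*(93636/49) - 18441) = 1/(374544/49 - 18441) = 1/(-529065/49) = -49/529065 ≈ -9.2616e-5)
1/S = 1/(-49/529065) = -529065/49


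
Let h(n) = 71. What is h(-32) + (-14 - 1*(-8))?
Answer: 65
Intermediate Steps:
h(-32) + (-14 - 1*(-8)) = 71 + (-14 - 1*(-8)) = 71 + (-14 + 8) = 71 - 6 = 65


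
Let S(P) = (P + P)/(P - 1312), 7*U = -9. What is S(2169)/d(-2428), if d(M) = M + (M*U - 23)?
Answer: 10122/1341205 ≈ 0.0075469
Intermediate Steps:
U = -9/7 (U = (⅐)*(-9) = -9/7 ≈ -1.2857)
d(M) = -23 - 2*M/7 (d(M) = M + (M*(-9/7) - 23) = M + (-9*M/7 - 23) = M + (-23 - 9*M/7) = -23 - 2*M/7)
S(P) = 2*P/(-1312 + P) (S(P) = (2*P)/(-1312 + P) = 2*P/(-1312 + P))
S(2169)/d(-2428) = (2*2169/(-1312 + 2169))/(-23 - 2/7*(-2428)) = (2*2169/857)/(-23 + 4856/7) = (2*2169*(1/857))/(4695/7) = (4338/857)*(7/4695) = 10122/1341205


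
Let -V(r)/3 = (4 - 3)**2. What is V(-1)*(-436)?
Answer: 1308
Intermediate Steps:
V(r) = -3 (V(r) = -3*(4 - 3)**2 = -3*1**2 = -3*1 = -3)
V(-1)*(-436) = -3*(-436) = 1308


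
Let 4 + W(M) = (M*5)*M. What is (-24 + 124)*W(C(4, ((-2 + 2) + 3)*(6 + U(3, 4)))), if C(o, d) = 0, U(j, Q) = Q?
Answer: -400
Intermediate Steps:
W(M) = -4 + 5*M² (W(M) = -4 + (M*5)*M = -4 + (5*M)*M = -4 + 5*M²)
(-24 + 124)*W(C(4, ((-2 + 2) + 3)*(6 + U(3, 4)))) = (-24 + 124)*(-4 + 5*0²) = 100*(-4 + 5*0) = 100*(-4 + 0) = 100*(-4) = -400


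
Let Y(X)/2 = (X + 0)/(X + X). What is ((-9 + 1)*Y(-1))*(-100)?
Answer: 800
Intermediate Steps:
Y(X) = 1 (Y(X) = 2*((X + 0)/(X + X)) = 2*(X/((2*X))) = 2*(X*(1/(2*X))) = 2*(½) = 1)
((-9 + 1)*Y(-1))*(-100) = ((-9 + 1)*1)*(-100) = -8*1*(-100) = -8*(-100) = 800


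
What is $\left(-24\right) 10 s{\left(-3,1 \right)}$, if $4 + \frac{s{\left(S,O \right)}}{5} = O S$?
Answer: $8400$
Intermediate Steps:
$s{\left(S,O \right)} = -20 + 5 O S$
$\left(-24\right) 10 s{\left(-3,1 \right)} = \left(-24\right) 10 \left(-20 + 5 \cdot 1 \left(-3\right)\right) = - 240 \left(-20 - 15\right) = \left(-240\right) \left(-35\right) = 8400$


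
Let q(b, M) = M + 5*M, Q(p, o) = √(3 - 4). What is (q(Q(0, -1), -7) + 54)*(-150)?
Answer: -1800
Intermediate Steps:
Q(p, o) = I (Q(p, o) = √(-1) = I)
q(b, M) = 6*M
(q(Q(0, -1), -7) + 54)*(-150) = (6*(-7) + 54)*(-150) = (-42 + 54)*(-150) = 12*(-150) = -1800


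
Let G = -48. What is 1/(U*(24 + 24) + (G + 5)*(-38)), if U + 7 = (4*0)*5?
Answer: 1/1298 ≈ 0.00077042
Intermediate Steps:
U = -7 (U = -7 + (4*0)*5 = -7 + 0*5 = -7 + 0 = -7)
1/(U*(24 + 24) + (G + 5)*(-38)) = 1/(-7*(24 + 24) + (-48 + 5)*(-38)) = 1/(-7*48 - 43*(-38)) = 1/(-336 + 1634) = 1/1298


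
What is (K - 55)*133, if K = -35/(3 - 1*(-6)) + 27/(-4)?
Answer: -314279/36 ≈ -8730.0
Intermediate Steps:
K = -383/36 (K = -35/(3 + 6) + 27*(-1/4) = -35/9 - 27/4 = -383/36 ≈ -10.639)
(K - 55)*133 = (-383/36 - 55)*133 = -2363/36*133 = -314279/36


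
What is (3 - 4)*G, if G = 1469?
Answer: -1469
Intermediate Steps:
(3 - 4)*G = (3 - 4)*1469 = -1*1469 = -1469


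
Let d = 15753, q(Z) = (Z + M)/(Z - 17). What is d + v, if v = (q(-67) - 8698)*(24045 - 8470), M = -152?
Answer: -541659963/4 ≈ -1.3542e+8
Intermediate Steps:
q(Z) = (-152 + Z)/(-17 + Z) (q(Z) = (Z - 152)/(Z - 17) = (-152 + Z)/(-17 + Z))
v = -541722975/4 (v = ((-152 - 67)/(-17 - 67) - 8698)*(24045 - 8470) = (-219/(-84) - 8698)*15575 = (-1/84*(-219) - 8698)*15575 = (73/28 - 8698)*15575 = -243471/28*15575 = -541722975/4 ≈ -1.3543e+8)
d + v = 15753 - 541722975/4 = -541659963/4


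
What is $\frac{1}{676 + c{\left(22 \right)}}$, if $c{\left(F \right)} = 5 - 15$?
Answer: $\frac{1}{666} \approx 0.0015015$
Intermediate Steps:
$c{\left(F \right)} = -10$ ($c{\left(F \right)} = 5 - 15 = -10$)
$\frac{1}{676 + c{\left(22 \right)}} = \frac{1}{676 - 10} = \frac{1}{666}$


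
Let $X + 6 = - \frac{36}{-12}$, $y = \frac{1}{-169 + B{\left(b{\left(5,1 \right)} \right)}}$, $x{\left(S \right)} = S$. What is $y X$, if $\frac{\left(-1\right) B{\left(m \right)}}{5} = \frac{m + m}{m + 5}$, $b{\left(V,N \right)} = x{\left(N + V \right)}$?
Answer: $\frac{33}{1919} \approx 0.017196$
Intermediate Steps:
$b{\left(V,N \right)} = N + V$
$B{\left(m \right)} = - \frac{10 m}{5 + m}$ ($B{\left(m \right)} = - 5 \frac{m + m}{m + 5} = - 5 \frac{2 m}{5 + m} = - \frac{10 m}{5 + m}$)
$y = - \frac{11}{1919}$ ($y = \frac{1}{-169 - \frac{10 \left(1 + 5\right)}{5 + \left(1 + 5\right)}} = \frac{1}{-169 - \frac{60}{5 + 6}} = \frac{1}{-169 - \frac{60}{11}} = \frac{1}{- \frac{1919}{11}} = - \frac{11}{1919} \approx -0.0057321$)
$X = -3$ ($X = -6 - \frac{36}{-12} = -6 - -3 = -6 + 3 = -3$)
$y X = \left(- \frac{11}{1919}\right) \left(-3\right) = \frac{33}{1919}$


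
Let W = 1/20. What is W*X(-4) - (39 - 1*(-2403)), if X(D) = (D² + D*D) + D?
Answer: -12203/5 ≈ -2440.6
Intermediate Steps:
W = 1/20 ≈ 0.050000
X(D) = D + 2*D² (X(D) = (D² + D²) + D = 2*D² + D = D + 2*D²)
W*X(-4) - (39 - 1*(-2403)) = (-4*(1 + 2*(-4)))/20 - (39 - 1*(-2403)) = (-4*(1 - 8))/20 - (39 + 2403) = (-4*(-7))/20 - 1*2442 = (1/20)*28 - 2442 = 7/5 - 2442 = -12203/5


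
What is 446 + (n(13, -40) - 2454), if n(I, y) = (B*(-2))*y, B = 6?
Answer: -1528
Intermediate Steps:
n(I, y) = -12*y (n(I, y) = (6*(-2))*y = -12*y)
446 + (n(13, -40) - 2454) = 446 + (-12*(-40) - 2454) = 446 + (480 - 2454) = 446 - 1974 = -1528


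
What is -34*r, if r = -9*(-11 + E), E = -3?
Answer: -4284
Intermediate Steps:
r = 126 (r = -9*(-11 - 3) = -9*(-14) = 126)
-34*r = -34*126 = -4284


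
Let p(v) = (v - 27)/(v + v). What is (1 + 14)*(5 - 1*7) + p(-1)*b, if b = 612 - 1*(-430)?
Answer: 14558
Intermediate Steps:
b = 1042 (b = 612 + 430 = 1042)
p(v) = (-27 + v)/(2*v) (p(v) = (-27 + v)/((2*v)) = (-27 + v)*(1/(2*v)) = (-27 + v)/(2*v))
(1 + 14)*(5 - 1*7) + p(-1)*b = (1 + 14)*(5 - 1*7) + ((½)*(-27 - 1)/(-1))*1042 = 15*(5 - 7) + ((½)*(-1)*(-28))*1042 = 15*(-2) + 14*1042 = -30 + 14588 = 14558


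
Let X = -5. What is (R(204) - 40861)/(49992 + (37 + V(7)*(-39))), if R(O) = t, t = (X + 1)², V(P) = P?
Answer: -5835/7108 ≈ -0.82091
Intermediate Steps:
t = 16 (t = (-5 + 1)² = (-4)² = 16)
R(O) = 16
(R(204) - 40861)/(49992 + (37 + V(7)*(-39))) = (16 - 40861)/(49992 + (37 + 7*(-39))) = -40845/(49992 + (37 - 273)) = -40845/(49992 - 236) = -40845/49756 = -40845*1/49756 = -5835/7108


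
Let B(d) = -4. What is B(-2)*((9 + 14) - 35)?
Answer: 48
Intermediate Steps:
B(-2)*((9 + 14) - 35) = -4*((9 + 14) - 35) = -4*(23 - 35) = -4*(-12) = 48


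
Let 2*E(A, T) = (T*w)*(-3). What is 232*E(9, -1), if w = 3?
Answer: 1044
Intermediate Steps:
E(A, T) = -9*T/2 (E(A, T) = ((T*3)*(-3))/2 = ((3*T)*(-3))/2 = (-9*T)/2 = -9*T/2)
232*E(9, -1) = 232*(-9/2*(-1)) = 232*(9/2) = 1044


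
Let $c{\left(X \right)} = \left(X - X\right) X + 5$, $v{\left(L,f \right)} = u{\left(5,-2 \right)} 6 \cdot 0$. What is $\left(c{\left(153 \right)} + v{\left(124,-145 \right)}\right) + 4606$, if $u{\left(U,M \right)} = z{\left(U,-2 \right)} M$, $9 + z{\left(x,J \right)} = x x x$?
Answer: $4611$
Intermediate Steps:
$z{\left(x,J \right)} = -9 + x^{3}$ ($z{\left(x,J \right)} = -9 + x x x = -9 + x^{2} x = -9 + x^{3}$)
$u{\left(U,M \right)} = M \left(-9 + U^{3}\right)$ ($u{\left(U,M \right)} = \left(-9 + U^{3}\right) M = M \left(-9 + U^{3}\right)$)
$v{\left(L,f \right)} = 0$ ($v{\left(L,f \right)} = - 2 \left(-9 + 5^{3}\right) 6 \cdot 0 = - 2 \left(-9 + 125\right) 6 \cdot 0 = \left(-2\right) 116 \cdot 6 \cdot 0 = \left(-232\right) 6 \cdot 0 = \left(-1392\right) 0 = 0$)
$c{\left(X \right)} = 5$ ($c{\left(X \right)} = 0 X + 5 = 0 + 5 = 5$)
$\left(c{\left(153 \right)} + v{\left(124,-145 \right)}\right) + 4606 = \left(5 + 0\right) + 4606 = 5 + 4606 = 4611$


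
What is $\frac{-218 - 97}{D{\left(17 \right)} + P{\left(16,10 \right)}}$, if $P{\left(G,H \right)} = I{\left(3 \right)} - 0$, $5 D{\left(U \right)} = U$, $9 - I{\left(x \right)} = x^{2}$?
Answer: $- \frac{1575}{17} \approx -92.647$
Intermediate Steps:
$I{\left(x \right)} = 9 - x^{2}$
$D{\left(U \right)} = \frac{U}{5}$
$P{\left(G,H \right)} = 0$ ($P{\left(G,H \right)} = \left(9 - 3^{2}\right) - 0 = \left(9 - 9\right) + 0 = 0 + 0 = 0$)
$\frac{-218 - 97}{D{\left(17 \right)} + P{\left(16,10 \right)}} = \frac{-218 - 97}{\frac{1}{5} \cdot 17 + 0} = - \frac{315}{\frac{17}{5} + 0} = - \frac{315}{\frac{17}{5}} = \left(-315\right) \frac{5}{17} = - \frac{1575}{17}$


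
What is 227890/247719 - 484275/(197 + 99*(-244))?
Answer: 125424135235/5935099521 ≈ 21.133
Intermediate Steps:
227890/247719 - 484275/(197 + 99*(-244)) = 227890*(1/247719) - 484275/(197 - 24156) = 227890/247719 - 484275/(-23959) = 227890/247719 - 484275*(-1/23959) = 227890/247719 + 484275/23959 = 125424135235/5935099521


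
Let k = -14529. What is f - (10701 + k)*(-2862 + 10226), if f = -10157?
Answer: 28179235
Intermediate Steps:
f - (10701 + k)*(-2862 + 10226) = -10157 - (10701 - 14529)*(-2862 + 10226) = -10157 - (-3828)*7364 = -10157 - 1*(-28189392) = -10157 + 28189392 = 28179235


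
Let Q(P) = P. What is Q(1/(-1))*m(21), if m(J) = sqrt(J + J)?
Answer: -sqrt(42) ≈ -6.4807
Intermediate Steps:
m(J) = sqrt(2)*sqrt(J) (m(J) = sqrt(2*J) = sqrt(2)*sqrt(J))
Q(1/(-1))*m(21) = (sqrt(2)*sqrt(21))/(-1) = -sqrt(42)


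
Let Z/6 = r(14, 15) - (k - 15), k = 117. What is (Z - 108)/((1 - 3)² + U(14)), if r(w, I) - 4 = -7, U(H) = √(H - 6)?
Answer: -369 + 369*√2/2 ≈ -108.08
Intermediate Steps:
U(H) = √(-6 + H)
r(w, I) = -3 (r(w, I) = 4 - 7 = -3)
Z = -630 (Z = 6*(-3 - (117 - 15)) = 6*(-3 - 1*102) = 6*(-3 - 102) = 6*(-105) = -630)
(Z - 108)/((1 - 3)² + U(14)) = (-630 - 108)/((1 - 3)² + √(-6 + 14)) = -738/((-2)² + √8) = -738/(4 + 2*√2)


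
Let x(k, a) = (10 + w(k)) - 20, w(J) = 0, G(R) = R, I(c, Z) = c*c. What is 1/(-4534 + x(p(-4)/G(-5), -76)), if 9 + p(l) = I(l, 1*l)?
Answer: -1/4544 ≈ -0.00022007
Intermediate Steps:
I(c, Z) = c²
p(l) = -9 + l²
x(k, a) = -10 (x(k, a) = (10 + 0) - 20 = 10 - 20 = -10)
1/(-4534 + x(p(-4)/G(-5), -76)) = 1/(-4534 - 10) = 1/(-4544) = -1/4544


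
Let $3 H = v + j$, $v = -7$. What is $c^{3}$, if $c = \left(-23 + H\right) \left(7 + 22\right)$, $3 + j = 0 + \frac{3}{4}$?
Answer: $- \frac{747871539533}{1728} \approx -4.328 \cdot 10^{8}$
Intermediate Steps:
$j = - \frac{9}{4}$ ($j = -3 + \left(0 + \frac{3}{4}\right) = -3 + \frac{3}{4} = - \frac{9}{4} \approx -2.25$)
$H = - \frac{37}{12}$ ($H = \frac{-7 - \frac{9}{4}}{3} = \frac{1}{3} \left(- \frac{37}{4}\right) = - \frac{37}{12} \approx -3.0833$)
$c = - \frac{9077}{12}$ ($c = \left(-23 - \frac{37}{12}\right) \left(7 + 22\right) = \left(- \frac{313}{12}\right) 29 = - \frac{9077}{12} \approx -756.42$)
$c^{3} = \left(- \frac{9077}{12}\right)^{3} = - \frac{747871539533}{1728}$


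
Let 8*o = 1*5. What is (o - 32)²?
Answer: 63001/64 ≈ 984.39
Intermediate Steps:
o = 5/8 (o = (1*5)/8 = (⅛)*5 = 5/8 ≈ 0.62500)
(o - 32)² = (5/8 - 32)² = (-251/8)² = 63001/64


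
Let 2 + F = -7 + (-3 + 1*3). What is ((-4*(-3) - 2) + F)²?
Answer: 1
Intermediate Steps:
F = -9 (F = -2 + (-7 + (-3 + 1*3)) = -2 + (-7 + (-3 + 3)) = -2 + (-7 + 0) = -2 - 7 = -9)
((-4*(-3) - 2) + F)² = ((-4*(-3) - 2) - 9)² = ((12 - 2) - 9)² = (10 - 9)² = 1² = 1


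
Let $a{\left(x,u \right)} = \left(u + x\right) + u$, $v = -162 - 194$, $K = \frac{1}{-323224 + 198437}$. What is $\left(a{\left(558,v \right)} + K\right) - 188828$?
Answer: $- \frac{23582496835}{124787} \approx -1.8898 \cdot 10^{5}$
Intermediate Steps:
$K = - \frac{1}{124787}$ ($K = \frac{1}{-124787} = - \frac{1}{124787} \approx -8.0137 \cdot 10^{-6}$)
$v = -356$
$a{\left(x,u \right)} = x + 2 u$
$\left(a{\left(558,v \right)} + K\right) - 188828 = \left(\left(558 + 2 \left(-356\right)\right) - \frac{1}{124787}\right) - 188828 = \left(\left(558 - 712\right) - \frac{1}{124787}\right) - 188828 = \left(-154 - \frac{1}{124787}\right) - 188828 = - \frac{19217199}{124787} - 188828 = - \frac{23582496835}{124787}$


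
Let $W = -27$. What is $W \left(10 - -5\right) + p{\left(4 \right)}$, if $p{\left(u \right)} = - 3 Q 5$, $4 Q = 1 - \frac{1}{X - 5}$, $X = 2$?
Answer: $-410$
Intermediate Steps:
$Q = \frac{1}{3}$ ($Q = \frac{1 - \frac{1}{2 - 5}}{4} = \frac{1 - \frac{1}{-3}}{4} = \frac{1 - - \frac{1}{3}}{4} = \frac{1 + \frac{1}{3}}{4} = \frac{1}{4} \cdot \frac{4}{3} = \frac{1}{3} \approx 0.33333$)
$p{\left(u \right)} = -5$ ($p{\left(u \right)} = \left(-3\right) \frac{1}{3} \cdot 5 = \left(-1\right) 5 = -5$)
$W \left(10 - -5\right) + p{\left(4 \right)} = - 27 \left(10 - -5\right) - 5 = - 27 \left(10 + 5\right) - 5 = \left(-27\right) 15 - 5 = -405 - 5 = -410$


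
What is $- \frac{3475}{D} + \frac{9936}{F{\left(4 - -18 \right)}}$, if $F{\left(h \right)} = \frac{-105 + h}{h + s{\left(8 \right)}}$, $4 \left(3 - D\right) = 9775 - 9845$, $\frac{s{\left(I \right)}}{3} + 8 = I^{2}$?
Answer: $- \frac{77978290}{3403} \approx -22915.0$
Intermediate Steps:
$s{\left(I \right)} = -24 + 3 I^{2}$
$D = \frac{41}{2}$ ($D = 3 - \frac{9775 - 9845}{4} = 3 - - \frac{35}{2} = 3 + \frac{35}{2} = \frac{41}{2} \approx 20.5$)
$F{\left(h \right)} = \frac{-105 + h}{168 + h}$ ($F{\left(h \right)} = \frac{-105 + h}{h - \left(24 - 3 \cdot 8^{2}\right)} = \frac{-105 + h}{h + \left(-24 + 3 \cdot 64\right)} = \frac{-105 + h}{h + \left(-24 + 192\right)} = \frac{-105 + h}{h + 168} = \frac{-105 + h}{168 + h}$)
$- \frac{3475}{D} + \frac{9936}{F{\left(4 - -18 \right)}} = - \frac{3475}{\frac{41}{2}} + \frac{9936}{\frac{1}{168 + \left(4 - -18\right)} \left(-105 + \left(4 - -18\right)\right)} = \left(-3475\right) \frac{2}{41} + \frac{9936}{\frac{1}{168 + \left(4 + 18\right)} \left(-105 + \left(4 + 18\right)\right)} = - \frac{6950}{41} + \frac{9936}{\frac{1}{168 + 22} \left(-105 + 22\right)} = - \frac{6950}{41} + \frac{9936}{\frac{1}{190} \left(-83\right)} = - \frac{6950}{41} + \frac{9936}{- \frac{83}{190}} = - \frac{6950}{41} + 9936 \left(- \frac{190}{83}\right) = - \frac{6950}{41} - \frac{1887840}{83} = - \frac{77978290}{3403}$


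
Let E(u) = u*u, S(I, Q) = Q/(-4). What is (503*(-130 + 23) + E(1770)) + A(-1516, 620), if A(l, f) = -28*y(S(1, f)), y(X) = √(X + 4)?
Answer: 3079079 - 28*I*√151 ≈ 3.0791e+6 - 344.07*I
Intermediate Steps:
S(I, Q) = -Q/4 (S(I, Q) = Q*(-¼) = -Q/4)
E(u) = u²
y(X) = √(4 + X)
A(l, f) = -28*√(4 - f/4)
(503*(-130 + 23) + E(1770)) + A(-1516, 620) = (503*(-130 + 23) + 1770²) - 14*√(16 - 1*620) = (503*(-107) + 3132900) - 14*√(16 - 620) = (-53821 + 3132900) - 28*I*√151 = 3079079 - 28*I*√151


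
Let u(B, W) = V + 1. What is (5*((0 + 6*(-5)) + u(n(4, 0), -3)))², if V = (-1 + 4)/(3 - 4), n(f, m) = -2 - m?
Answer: 25600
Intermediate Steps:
V = -3 (V = 3/(-1) = 3*(-1) = -3)
u(B, W) = -2 (u(B, W) = -3 + 1 = -2)
(5*((0 + 6*(-5)) + u(n(4, 0), -3)))² = (5*((0 + 6*(-5)) - 2))² = (5*((0 - 30) - 2))² = (5*(-30 - 2))² = (5*(-32))² = (-160)² = 25600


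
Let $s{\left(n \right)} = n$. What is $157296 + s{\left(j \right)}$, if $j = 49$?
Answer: $157345$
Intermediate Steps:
$157296 + s{\left(j \right)} = 157296 + 49 = 157345$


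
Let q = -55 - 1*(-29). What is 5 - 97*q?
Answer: 2527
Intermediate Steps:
q = -26 (q = -55 + 29 = -26)
5 - 97*q = 5 - 97*(-26) = 5 + 2522 = 2527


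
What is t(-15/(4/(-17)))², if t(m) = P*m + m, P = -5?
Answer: 65025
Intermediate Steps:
t(m) = -4*m (t(m) = -5*m + m = -4*m)
t(-15/(4/(-17)))² = (-(-60)/(4/(-17)))² = (-(-60)/(4*(-1/17)))² = (-(-60)/(-4/17))² = (-(-60)*(-17)/4)² = (-4*255/4)² = (-255)² = 65025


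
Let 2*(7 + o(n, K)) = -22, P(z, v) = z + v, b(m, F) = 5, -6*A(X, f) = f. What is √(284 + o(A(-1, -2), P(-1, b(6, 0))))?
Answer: √266 ≈ 16.310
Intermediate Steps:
A(X, f) = -f/6
P(z, v) = v + z
o(n, K) = -18 (o(n, K) = -7 + (½)*(-22) = -7 - 11 = -18)
√(284 + o(A(-1, -2), P(-1, b(6, 0)))) = √(284 - 18) = √266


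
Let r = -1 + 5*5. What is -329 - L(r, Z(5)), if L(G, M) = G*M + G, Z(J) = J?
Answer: -473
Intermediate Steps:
r = 24 (r = -1 + 25 = 24)
L(G, M) = G + G*M
-329 - L(r, Z(5)) = -329 - 24*(1 + 5) = -329 - 24*6 = -329 - 1*144 = -329 - 144 = -473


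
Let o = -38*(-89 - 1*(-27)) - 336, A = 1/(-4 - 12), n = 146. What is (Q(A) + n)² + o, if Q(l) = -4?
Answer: 22184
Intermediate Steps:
A = -1/16 (A = 1/(-16) = -1/16 ≈ -0.062500)
o = 2020 (o = -38*(-89 + 27) - 336 = -38*(-62) - 336 = 2356 - 336 = 2020)
(Q(A) + n)² + o = (-4 + 146)² + 2020 = 142² + 2020 = 20164 + 2020 = 22184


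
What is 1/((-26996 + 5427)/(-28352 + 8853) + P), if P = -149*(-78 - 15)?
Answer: 19499/270219212 ≈ 7.2160e-5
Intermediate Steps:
P = 13857 (P = -149*(-93) = 13857)
1/((-26996 + 5427)/(-28352 + 8853) + P) = 1/((-26996 + 5427)/(-28352 + 8853) + 13857) = 1/(-21569/(-19499) + 13857) = 1/(-21569*(-1/19499) + 13857) = 1/(21569/19499 + 13857) = 1/(270219212/19499) = 19499/270219212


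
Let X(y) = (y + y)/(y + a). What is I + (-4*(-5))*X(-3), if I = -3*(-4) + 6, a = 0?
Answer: 58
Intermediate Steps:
X(y) = 2 (X(y) = (y + y)/(y + 0) = (2*y)/y = 2)
I = 18 (I = 12 + 6 = 18)
I + (-4*(-5))*X(-3) = 18 - 4*(-5)*2 = 18 + 20*2 = 18 + 40 = 58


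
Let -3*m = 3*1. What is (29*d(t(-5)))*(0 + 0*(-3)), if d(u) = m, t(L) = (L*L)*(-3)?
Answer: 0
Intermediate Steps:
t(L) = -3*L² (t(L) = L²*(-3) = -3*L²)
m = -1 ≈ -1.0000
d(u) = -1
(29*d(t(-5)))*(0 + 0*(-3)) = (29*(-1))*(0 + 0*(-3)) = -29*(0 + 0) = -29*0 = 0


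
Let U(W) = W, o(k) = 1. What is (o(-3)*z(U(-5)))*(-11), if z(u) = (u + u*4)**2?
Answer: -6875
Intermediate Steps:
z(u) = 25*u**2 (z(u) = (u + 4*u)**2 = (5*u)**2 = 25*u**2)
(o(-3)*z(U(-5)))*(-11) = (1*(25*(-5)**2))*(-11) = (1*(25*25))*(-11) = (1*625)*(-11) = 625*(-11) = -6875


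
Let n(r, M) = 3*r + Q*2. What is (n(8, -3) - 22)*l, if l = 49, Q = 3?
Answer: 392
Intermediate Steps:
n(r, M) = 6 + 3*r (n(r, M) = 3*r + 3*2 = 3*r + 6 = 6 + 3*r)
(n(8, -3) - 22)*l = ((6 + 3*8) - 22)*49 = ((6 + 24) - 22)*49 = (30 - 22)*49 = 8*49 = 392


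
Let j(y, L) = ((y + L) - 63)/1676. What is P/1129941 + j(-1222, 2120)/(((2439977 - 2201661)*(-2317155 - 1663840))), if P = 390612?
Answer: 41406943082257103087/119779737113503288848 ≈ 0.34569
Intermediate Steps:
j(y, L) = -63/1676 + L/1676 + y/1676 (j(y, L) = ((L + y) - 63)*(1/1676) = (-63 + L + y)*(1/1676) = -63/1676 + L/1676 + y/1676)
P/1129941 + j(-1222, 2120)/(((2439977 - 2201661)*(-2317155 - 1663840))) = 390612/1129941 + (-63/1676 + (1/1676)*2120 + (1/1676)*(-1222))/(((2439977 - 2201661)*(-2317155 - 1663840))) = 390612*(1/1129941) + (-63/1676 + 530/419 - 611/838)/((238316*(-3980995))) = 130204/376647 + (835/1676)/(-948734804420) = 130204/376647 + (835/1676)*(-1/948734804420) = 130204/376647 - 167/318015906441584 = 41406943082257103087/119779737113503288848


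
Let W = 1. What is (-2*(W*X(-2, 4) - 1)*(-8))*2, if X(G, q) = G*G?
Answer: 96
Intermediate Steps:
X(G, q) = G²
(-2*(W*X(-2, 4) - 1)*(-8))*2 = (-2*(1*(-2)² - 1)*(-8))*2 = (-2*(1*4 - 1)*(-8))*2 = (-2*(4 - 1)*(-8))*2 = (-2*3*(-8))*2 = -6*(-8)*2 = 48*2 = 96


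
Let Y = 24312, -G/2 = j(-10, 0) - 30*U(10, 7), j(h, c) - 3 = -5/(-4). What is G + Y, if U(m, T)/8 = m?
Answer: 58207/2 ≈ 29104.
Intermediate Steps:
j(h, c) = 17/4 (j(h, c) = 3 - 5/(-4) = 3 - 5*(-1/4) = 3 + 5/4 = 17/4)
U(m, T) = 8*m
G = 9583/2 (G = -2*(17/4 - 240*10) = -2*(17/4 - 30*80) = -2*(17/4 - 2400) = -2*(-9583/4) = 9583/2 ≈ 4791.5)
G + Y = 9583/2 + 24312 = 58207/2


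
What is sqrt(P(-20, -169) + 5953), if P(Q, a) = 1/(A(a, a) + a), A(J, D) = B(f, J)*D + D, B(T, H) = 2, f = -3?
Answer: sqrt(4024227)/26 ≈ 77.156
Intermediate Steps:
A(J, D) = 3*D (A(J, D) = 2*D + D = 3*D)
P(Q, a) = 1/(4*a) (P(Q, a) = 1/(3*a + a) = 1/(4*a))
sqrt(P(-20, -169) + 5953) = sqrt((1/4)/(-169) + 5953) = sqrt((1/4)*(-1/169) + 5953) = sqrt(-1/676 + 5953) = sqrt(4024227/676) = sqrt(4024227)/26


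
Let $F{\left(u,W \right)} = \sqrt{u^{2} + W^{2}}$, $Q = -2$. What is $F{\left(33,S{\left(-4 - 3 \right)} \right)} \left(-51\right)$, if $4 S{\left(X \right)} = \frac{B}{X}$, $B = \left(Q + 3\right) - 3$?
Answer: $- \frac{51 \sqrt{213445}}{14} \approx -1683.0$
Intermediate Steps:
$B = -2$ ($B = \left(-2 + 3\right) - 3 = 1 - 3 = -2$)
$S{\left(X \right)} = - \frac{1}{2 X}$ ($S{\left(X \right)} = \frac{\left(-2\right) \frac{1}{X}}{4} = - \frac{1}{2 X}$)
$F{\left(u,W \right)} = \sqrt{W^{2} + u^{2}}$
$F{\left(33,S{\left(-4 - 3 \right)} \right)} \left(-51\right) = \sqrt{\left(- \frac{1}{2 \left(-4 - 3\right)}\right)^{2} + 33^{2}} \left(-51\right) = \sqrt{\left(- \frac{1}{2 \left(-7\right)}\right)^{2} + 1089} \left(-51\right) = \sqrt{\left(\left(- \frac{1}{2}\right) \left(- \frac{1}{7}\right)\right)^{2} + 1089} \left(-51\right) = \sqrt{\left(\frac{1}{14}\right)^{2} + 1089} \left(-51\right) = \sqrt{\frac{1}{196} + 1089} \left(-51\right) = \sqrt{\frac{213445}{196}} \left(-51\right) = \frac{\sqrt{213445}}{14} \left(-51\right) = - \frac{51 \sqrt{213445}}{14}$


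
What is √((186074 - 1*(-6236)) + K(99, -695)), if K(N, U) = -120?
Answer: √192190 ≈ 438.39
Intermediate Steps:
√((186074 - 1*(-6236)) + K(99, -695)) = √((186074 - 1*(-6236)) - 120) = √((186074 + 6236) - 120) = √(192310 - 120) = √192190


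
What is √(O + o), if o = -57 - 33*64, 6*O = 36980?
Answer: √35949/3 ≈ 63.201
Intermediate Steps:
O = 18490/3 (O = (⅙)*36980 = 18490/3 ≈ 6163.3)
o = -2169 (o = -57 - 2112 = -2169)
√(O + o) = √(18490/3 - 2169) = √(11983/3) = √35949/3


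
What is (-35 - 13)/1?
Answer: -48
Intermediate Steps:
(-35 - 13)/1 = -48*1 = -48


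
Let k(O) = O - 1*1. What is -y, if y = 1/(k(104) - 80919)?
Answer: 1/80816 ≈ 1.2374e-5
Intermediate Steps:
k(O) = -1 + O (k(O) = O - 1 = -1 + O)
y = -1/80816 (y = 1/((-1 + 104) - 80919) = 1/(103 - 80919) = 1/(-80816) = -1/80816 ≈ -1.2374e-5)
-y = -1*(-1/80816) = 1/80816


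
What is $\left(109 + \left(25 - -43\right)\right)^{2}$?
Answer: $31329$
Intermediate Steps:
$\left(109 + \left(25 - -43\right)\right)^{2} = \left(109 + \left(25 + 43\right)\right)^{2} = \left(109 + 68\right)^{2} = 177^{2} = 31329$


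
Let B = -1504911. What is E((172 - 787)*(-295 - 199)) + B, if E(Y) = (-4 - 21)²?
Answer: -1504286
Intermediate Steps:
E(Y) = 625 (E(Y) = (-25)² = 625)
E((172 - 787)*(-295 - 199)) + B = 625 - 1504911 = -1504286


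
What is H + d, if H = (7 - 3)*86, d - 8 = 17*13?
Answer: 573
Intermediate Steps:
d = 229 (d = 8 + 17*13 = 8 + 221 = 229)
H = 344 (H = 4*86 = 344)
H + d = 344 + 229 = 573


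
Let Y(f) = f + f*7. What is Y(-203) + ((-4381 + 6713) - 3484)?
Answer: -2776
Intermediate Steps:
Y(f) = 8*f (Y(f) = f + 7*f = 8*f)
Y(-203) + ((-4381 + 6713) - 3484) = 8*(-203) + ((-4381 + 6713) - 3484) = -1624 + (2332 - 3484) = -1624 - 1152 = -2776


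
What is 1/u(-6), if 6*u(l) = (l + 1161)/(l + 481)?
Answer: 190/77 ≈ 2.4675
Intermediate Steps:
u(l) = (1161 + l)/(6*(481 + l)) (u(l) = ((l + 1161)/(l + 481))/6 = ((1161 + l)/(481 + l))/6 = (1161 + l)/(6*(481 + l)))
1/u(-6) = 1/((1161 - 6)/(6*(481 - 6))) = 1/((1/6)*1155/475) = 1/((1/6)*(1/475)*1155) = 1/(77/190) = 190/77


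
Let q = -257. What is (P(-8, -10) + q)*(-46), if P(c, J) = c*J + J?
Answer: 8602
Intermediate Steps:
P(c, J) = J + J*c (P(c, J) = J*c + J = J + J*c)
(P(-8, -10) + q)*(-46) = (-10*(1 - 8) - 257)*(-46) = (-10*(-7) - 257)*(-46) = (70 - 257)*(-46) = -187*(-46) = 8602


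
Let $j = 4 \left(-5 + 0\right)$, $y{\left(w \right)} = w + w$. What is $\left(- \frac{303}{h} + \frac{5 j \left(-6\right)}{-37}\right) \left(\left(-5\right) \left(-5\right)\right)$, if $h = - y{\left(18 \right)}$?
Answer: $- \frac{86575}{444} \approx -194.99$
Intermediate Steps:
$y{\left(w \right)} = 2 w$
$j = -20$ ($j = 4 \left(-5\right) = -20$)
$h = -36$ ($h = - 2 \cdot 18 = \left(-1\right) 36 = -36$)
$\left(- \frac{303}{h} + \frac{5 j \left(-6\right)}{-37}\right) \left(\left(-5\right) \left(-5\right)\right) = \left(- \frac{303}{-36} + \frac{5 \left(-20\right) \left(-6\right)}{-37}\right) \left(\left(-5\right) \left(-5\right)\right) = \left(\left(-303\right) \left(- \frac{1}{36}\right) + \left(-100\right) \left(-6\right) \left(- \frac{1}{37}\right)\right) 25 = \left(\frac{101}{12} + 600 \left(- \frac{1}{37}\right)\right) 25 = \left(\frac{101}{12} - \frac{600}{37}\right) 25 = \left(- \frac{3463}{444}\right) 25 = - \frac{86575}{444}$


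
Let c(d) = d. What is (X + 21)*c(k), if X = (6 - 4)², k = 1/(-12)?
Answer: -25/12 ≈ -2.0833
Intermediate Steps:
k = -1/12 ≈ -0.083333
X = 4 (X = 2² = 4)
(X + 21)*c(k) = (4 + 21)*(-1/12) = 25*(-1/12) = -25/12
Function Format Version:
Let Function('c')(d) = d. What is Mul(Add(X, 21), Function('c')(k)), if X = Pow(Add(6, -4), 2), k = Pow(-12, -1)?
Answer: Rational(-25, 12) ≈ -2.0833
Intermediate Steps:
k = Rational(-1, 12) ≈ -0.083333
X = 4 (X = Pow(2, 2) = 4)
Mul(Add(X, 21), Function('c')(k)) = Mul(Add(4, 21), Rational(-1, 12)) = Mul(25, Rational(-1, 12)) = Rational(-25, 12)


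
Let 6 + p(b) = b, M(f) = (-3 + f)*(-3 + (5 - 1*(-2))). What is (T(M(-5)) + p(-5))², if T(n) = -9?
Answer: 400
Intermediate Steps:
M(f) = -12 + 4*f (M(f) = (-3 + f)*(-3 + (5 + 2)) = (-3 + f)*(-3 + 7) = (-3 + f)*4 = -12 + 4*f)
p(b) = -6 + b
(T(M(-5)) + p(-5))² = (-9 + (-6 - 5))² = (-9 - 11)² = (-20)² = 400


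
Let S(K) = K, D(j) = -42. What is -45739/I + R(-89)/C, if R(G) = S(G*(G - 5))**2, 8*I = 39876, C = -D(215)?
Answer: 116287671548/69783 ≈ 1.6664e+6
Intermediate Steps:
C = 42 (C = -1*(-42) = 42)
I = 9969/2 (I = (1/8)*39876 = 9969/2 ≈ 4984.5)
R(G) = G**2*(-5 + G)**2 (R(G) = (G*(G - 5))**2 = (G*(-5 + G))**2 = G**2*(-5 + G)**2)
-45739/I + R(-89)/C = -45739/9969/2 + ((-89)**2*(-5 - 89)**2)/42 = -45739*2/9969 + (7921*(-94)**2)*(1/42) = -91478/9969 + (7921*8836)*(1/42) = -91478/9969 + 69989956*(1/42) = -91478/9969 + 34994978/21 = 116287671548/69783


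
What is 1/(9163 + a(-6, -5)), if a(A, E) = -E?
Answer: 1/9168 ≈ 0.00010907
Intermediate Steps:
1/(9163 + a(-6, -5)) = 1/(9163 - 1*(-5)) = 1/(9163 + 5) = 1/9168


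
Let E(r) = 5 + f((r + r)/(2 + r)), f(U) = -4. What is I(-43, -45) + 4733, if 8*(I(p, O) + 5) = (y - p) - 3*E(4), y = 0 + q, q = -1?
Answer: 37863/8 ≈ 4732.9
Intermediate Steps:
y = -1 (y = 0 - 1 = -1)
E(r) = 1 (E(r) = 5 - 4 = 1)
I(p, O) = -11/2 - p/8 (I(p, O) = -5 + ((-1 - p) - 3*1)/8 = -5 + ((-1 - p) - 3)/8 = -5 + (-4 - p)/8 = -5 + (-½ - p/8) = -11/2 - p/8)
I(-43, -45) + 4733 = (-11/2 - ⅛*(-43)) + 4733 = (-11/2 + 43/8) + 4733 = -⅛ + 4733 = 37863/8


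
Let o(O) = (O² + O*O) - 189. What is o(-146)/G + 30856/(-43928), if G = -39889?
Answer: -20363494/11527921 ≈ -1.7664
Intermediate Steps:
o(O) = -189 + 2*O² (o(O) = (O² + O²) - 189 = 2*O² - 189 = -189 + 2*O²)
o(-146)/G + 30856/(-43928) = (-189 + 2*(-146)²)/(-39889) + 30856/(-43928) = (-189 + 2*21316)*(-1/39889) + 30856*(-1/43928) = (-189 + 42632)*(-1/39889) - 203/289 = 42443*(-1/39889) - 203/289 = -42443/39889 - 203/289 = -20363494/11527921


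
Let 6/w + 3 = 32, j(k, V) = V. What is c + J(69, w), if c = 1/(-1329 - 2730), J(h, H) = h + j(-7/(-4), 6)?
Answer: 304424/4059 ≈ 75.000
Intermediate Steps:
w = 6/29 (w = 6/(-3 + 32) = 6/29 ≈ 0.20690)
J(h, H) = 6 + h (J(h, H) = h + 6 = 6 + h)
c = -1/4059 (c = 1/(-4059) = -1/4059 ≈ -0.00024637)
c + J(69, w) = -1/4059 + (6 + 69) = -1/4059 + 75 = 304424/4059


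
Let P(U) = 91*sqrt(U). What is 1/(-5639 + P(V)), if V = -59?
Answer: -5639/32286900 - 91*I*sqrt(59)/32286900 ≈ -0.00017465 - 2.1649e-5*I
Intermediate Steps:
1/(-5639 + P(V)) = 1/(-5639 + 91*sqrt(-59)) = 1/(-5639 + 91*(I*sqrt(59))) = 1/(-5639 + 91*I*sqrt(59))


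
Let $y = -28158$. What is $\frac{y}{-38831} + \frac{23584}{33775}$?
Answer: $\frac{143602058}{100885925} \approx 1.4234$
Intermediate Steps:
$\frac{y}{-38831} + \frac{23584}{33775} = - \frac{28158}{-38831} + \frac{23584}{33775} = \left(-28158\right) \left(- \frac{1}{38831}\right) + 23584 \cdot \frac{1}{33775} = \frac{2166}{2987} + \frac{23584}{33775} = \frac{143602058}{100885925}$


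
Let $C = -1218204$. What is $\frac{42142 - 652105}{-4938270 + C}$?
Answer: $\frac{203321}{2052158} \approx 0.099077$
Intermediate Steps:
$\frac{42142 - 652105}{-4938270 + C} = \frac{42142 - 652105}{-4938270 - 1218204} = - \frac{609963}{-6156474} = \left(-609963\right) \left(- \frac{1}{6156474}\right) = \frac{203321}{2052158}$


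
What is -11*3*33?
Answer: -1089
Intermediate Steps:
-11*3*33 = -33*33 = -1089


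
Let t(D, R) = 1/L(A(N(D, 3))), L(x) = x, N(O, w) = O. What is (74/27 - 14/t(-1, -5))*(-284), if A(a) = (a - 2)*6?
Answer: -1953352/27 ≈ -72346.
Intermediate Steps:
A(a) = -12 + 6*a (A(a) = (-2 + a)*6 = -12 + 6*a)
t(D, R) = 1/(-12 + 6*D)
(74/27 - 14/t(-1, -5))*(-284) = (74/27 - 14/(1/(6*(-2 - 1))))*(-284) = (74*(1/27) - 14/((⅙)/(-3)))*(-284) = (74/27 - 14/((⅙)*(-⅓)))*(-284) = (74/27 - 14/(-1/18))*(-284) = (74/27 - 14*(-18))*(-284) = (74/27 + 252)*(-284) = (6878/27)*(-284) = -1953352/27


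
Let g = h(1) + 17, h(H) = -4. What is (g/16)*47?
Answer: 611/16 ≈ 38.188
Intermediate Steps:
g = 13 (g = -4 + 17 = 13)
(g/16)*47 = (13/16)*47 = 611/16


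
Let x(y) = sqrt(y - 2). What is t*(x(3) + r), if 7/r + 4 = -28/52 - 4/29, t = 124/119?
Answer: -108624/209797 ≈ -0.51776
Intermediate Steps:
t = 124/119 (t = 124*(1/119) = 124/119 ≈ 1.0420)
x(y) = sqrt(-2 + y)
r = -2639/1763 (r = 7/(-4 + (-28/52 - 4/29)) = 7/(-4 + (-28*1/52 - 4*1/29)) = 7/(-4 + (-7/13 - 4/29)) = 7/(-4 - 255/377) = 7/(-1763/377) = 7*(-377/1763) = -2639/1763 ≈ -1.4969)
t*(x(3) + r) = 124*(sqrt(-2 + 3) - 2639/1763)/119 = 124*(sqrt(1) - 2639/1763)/119 = 124*(1 - 2639/1763)/119 = (124/119)*(-876/1763) = -108624/209797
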